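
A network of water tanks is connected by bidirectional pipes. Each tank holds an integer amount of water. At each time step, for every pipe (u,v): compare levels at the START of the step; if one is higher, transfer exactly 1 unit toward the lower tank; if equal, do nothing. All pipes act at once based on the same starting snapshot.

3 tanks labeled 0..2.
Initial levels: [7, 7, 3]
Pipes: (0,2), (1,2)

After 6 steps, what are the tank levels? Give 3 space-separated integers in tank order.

Answer: 5 5 7

Derivation:
Step 1: flows [0->2,1->2] -> levels [6 6 5]
Step 2: flows [0->2,1->2] -> levels [5 5 7]
Step 3: flows [2->0,2->1] -> levels [6 6 5]
  -> period-2 cycle: step 3 state = step 1 state
  -> state at step 6: (6-1) mod 2 = 1, same as step 2 -> [5 5 7]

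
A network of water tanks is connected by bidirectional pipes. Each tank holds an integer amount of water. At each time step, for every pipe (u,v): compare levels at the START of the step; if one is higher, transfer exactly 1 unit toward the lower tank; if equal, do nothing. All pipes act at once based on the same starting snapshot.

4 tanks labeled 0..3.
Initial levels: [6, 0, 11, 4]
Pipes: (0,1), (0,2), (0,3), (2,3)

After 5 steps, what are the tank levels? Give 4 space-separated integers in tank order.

Answer: 5 5 5 6

Derivation:
Step 1: flows [0->1,2->0,0->3,2->3] -> levels [5 1 9 6]
Step 2: flows [0->1,2->0,3->0,2->3] -> levels [6 2 7 6]
Step 3: flows [0->1,2->0,0=3,2->3] -> levels [6 3 5 7]
Step 4: flows [0->1,0->2,3->0,3->2] -> levels [5 4 7 5]
Step 5: flows [0->1,2->0,0=3,2->3] -> levels [5 5 5 6]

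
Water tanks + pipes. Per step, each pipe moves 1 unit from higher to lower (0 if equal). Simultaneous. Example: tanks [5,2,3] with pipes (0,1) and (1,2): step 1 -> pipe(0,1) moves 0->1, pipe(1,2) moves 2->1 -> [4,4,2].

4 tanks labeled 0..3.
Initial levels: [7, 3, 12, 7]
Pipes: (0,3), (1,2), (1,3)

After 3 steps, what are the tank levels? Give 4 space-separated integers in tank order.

Step 1: flows [0=3,2->1,3->1] -> levels [7 5 11 6]
Step 2: flows [0->3,2->1,3->1] -> levels [6 7 10 6]
Step 3: flows [0=3,2->1,1->3] -> levels [6 7 9 7]

Answer: 6 7 9 7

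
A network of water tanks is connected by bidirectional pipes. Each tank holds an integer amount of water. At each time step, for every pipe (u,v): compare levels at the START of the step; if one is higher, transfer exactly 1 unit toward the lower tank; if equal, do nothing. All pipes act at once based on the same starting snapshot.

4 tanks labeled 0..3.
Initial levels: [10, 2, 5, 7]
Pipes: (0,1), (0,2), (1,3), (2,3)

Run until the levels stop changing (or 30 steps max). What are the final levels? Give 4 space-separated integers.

Step 1: flows [0->1,0->2,3->1,3->2] -> levels [8 4 7 5]
Step 2: flows [0->1,0->2,3->1,2->3] -> levels [6 6 7 5]
Step 3: flows [0=1,2->0,1->3,2->3] -> levels [7 5 5 7]
Step 4: flows [0->1,0->2,3->1,3->2] -> levels [5 7 7 5]
Step 5: flows [1->0,2->0,1->3,2->3] -> levels [7 5 5 7]
  -> period-2 cycle: step 5 state = step 3 state; never stabilizes
  -> state at step 30: (30-3) mod 2 = 1, same as step 4 -> [5 7 7 5]

Answer: 5 7 7 5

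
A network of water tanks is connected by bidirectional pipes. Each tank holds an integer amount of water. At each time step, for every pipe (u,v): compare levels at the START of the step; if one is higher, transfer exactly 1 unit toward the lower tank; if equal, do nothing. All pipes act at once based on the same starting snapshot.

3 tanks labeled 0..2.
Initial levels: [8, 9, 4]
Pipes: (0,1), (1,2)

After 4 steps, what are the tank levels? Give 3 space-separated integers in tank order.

Answer: 7 7 7

Derivation:
Step 1: flows [1->0,1->2] -> levels [9 7 5]
Step 2: flows [0->1,1->2] -> levels [8 7 6]
Step 3: flows [0->1,1->2] -> levels [7 7 7]
Step 4: flows [0=1,1=2] -> levels [7 7 7]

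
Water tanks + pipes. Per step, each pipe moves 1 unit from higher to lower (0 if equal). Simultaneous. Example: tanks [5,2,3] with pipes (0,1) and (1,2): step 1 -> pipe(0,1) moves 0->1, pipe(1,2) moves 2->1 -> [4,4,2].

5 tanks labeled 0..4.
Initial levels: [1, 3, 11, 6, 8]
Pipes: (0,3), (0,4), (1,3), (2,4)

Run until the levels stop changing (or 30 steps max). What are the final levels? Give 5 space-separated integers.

Answer: 7 6 7 4 5

Derivation:
Step 1: flows [3->0,4->0,3->1,2->4] -> levels [3 4 10 4 8]
Step 2: flows [3->0,4->0,1=3,2->4] -> levels [5 4 9 3 8]
Step 3: flows [0->3,4->0,1->3,2->4] -> levels [5 3 8 5 8]
Step 4: flows [0=3,4->0,3->1,2=4] -> levels [6 4 8 4 7]
Step 5: flows [0->3,4->0,1=3,2->4] -> levels [6 4 7 5 7]
Step 6: flows [0->3,4->0,3->1,2=4] -> levels [6 5 7 5 6]
Step 7: flows [0->3,0=4,1=3,2->4] -> levels [5 5 6 6 7]
Step 8: flows [3->0,4->0,3->1,4->2] -> levels [7 6 7 4 5]
Step 9: flows [0->3,0->4,1->3,2->4] -> levels [5 5 6 6 7]
  -> period-2 cycle: step 9 state = step 7 state; never stabilizes
  -> state at step 30: (30-7) mod 2 = 1, same as step 8 -> [7 6 7 4 5]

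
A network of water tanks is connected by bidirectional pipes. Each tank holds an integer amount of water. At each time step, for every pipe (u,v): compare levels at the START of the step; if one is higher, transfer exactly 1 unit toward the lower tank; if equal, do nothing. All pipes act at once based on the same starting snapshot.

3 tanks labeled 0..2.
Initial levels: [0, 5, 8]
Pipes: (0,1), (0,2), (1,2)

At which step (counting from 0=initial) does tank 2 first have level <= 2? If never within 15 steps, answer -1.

Answer: -1

Derivation:
Step 1: flows [1->0,2->0,2->1] -> levels [2 5 6]
Step 2: flows [1->0,2->0,2->1] -> levels [4 5 4]
Step 3: flows [1->0,0=2,1->2] -> levels [5 3 5]
Step 4: flows [0->1,0=2,2->1] -> levels [4 5 4]
  -> period-2 cycle (repeats step 2); tank 2 never drops to <=2
Tank 2 never reaches <=2 within 15 steps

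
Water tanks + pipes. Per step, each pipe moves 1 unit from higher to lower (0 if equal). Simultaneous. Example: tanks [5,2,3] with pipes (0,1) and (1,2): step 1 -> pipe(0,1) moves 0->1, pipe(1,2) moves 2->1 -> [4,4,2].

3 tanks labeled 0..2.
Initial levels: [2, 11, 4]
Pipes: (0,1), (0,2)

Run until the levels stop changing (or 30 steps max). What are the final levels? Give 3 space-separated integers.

Answer: 5 6 6

Derivation:
Step 1: flows [1->0,2->0] -> levels [4 10 3]
Step 2: flows [1->0,0->2] -> levels [4 9 4]
Step 3: flows [1->0,0=2] -> levels [5 8 4]
Step 4: flows [1->0,0->2] -> levels [5 7 5]
Step 5: flows [1->0,0=2] -> levels [6 6 5]
Step 6: flows [0=1,0->2] -> levels [5 6 6]
Step 7: flows [1->0,2->0] -> levels [7 5 5]
Step 8: flows [0->1,0->2] -> levels [5 6 6]
  -> period-2 cycle: step 8 state = step 6 state; never stabilizes
  -> state at step 30: (30-6) mod 2 = 0, same as step 6 -> [5 6 6]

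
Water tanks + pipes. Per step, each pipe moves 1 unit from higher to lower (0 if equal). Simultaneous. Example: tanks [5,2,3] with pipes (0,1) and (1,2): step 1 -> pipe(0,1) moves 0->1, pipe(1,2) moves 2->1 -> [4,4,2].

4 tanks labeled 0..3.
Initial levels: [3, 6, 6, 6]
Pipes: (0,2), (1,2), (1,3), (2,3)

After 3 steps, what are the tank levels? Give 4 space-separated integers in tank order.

Answer: 6 6 3 6

Derivation:
Step 1: flows [2->0,1=2,1=3,2=3] -> levels [4 6 5 6]
Step 2: flows [2->0,1->2,1=3,3->2] -> levels [5 5 6 5]
Step 3: flows [2->0,2->1,1=3,2->3] -> levels [6 6 3 6]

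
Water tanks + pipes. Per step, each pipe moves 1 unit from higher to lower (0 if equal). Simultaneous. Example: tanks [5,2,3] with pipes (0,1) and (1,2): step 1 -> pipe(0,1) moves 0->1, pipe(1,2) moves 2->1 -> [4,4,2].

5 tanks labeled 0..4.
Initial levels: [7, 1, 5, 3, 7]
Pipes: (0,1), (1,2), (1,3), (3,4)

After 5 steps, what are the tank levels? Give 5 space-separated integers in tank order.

Answer: 4 6 4 4 5

Derivation:
Step 1: flows [0->1,2->1,3->1,4->3] -> levels [6 4 4 3 6]
Step 2: flows [0->1,1=2,1->3,4->3] -> levels [5 4 4 5 5]
Step 3: flows [0->1,1=2,3->1,3=4] -> levels [4 6 4 4 5]
Step 4: flows [1->0,1->2,1->3,4->3] -> levels [5 3 5 6 4]
Step 5: flows [0->1,2->1,3->1,3->4] -> levels [4 6 4 4 5]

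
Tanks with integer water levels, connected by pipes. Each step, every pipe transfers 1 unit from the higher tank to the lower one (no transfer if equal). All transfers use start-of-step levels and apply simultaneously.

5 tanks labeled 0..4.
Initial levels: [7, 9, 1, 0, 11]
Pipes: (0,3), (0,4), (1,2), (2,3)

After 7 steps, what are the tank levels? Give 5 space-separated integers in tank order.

Answer: 5 5 4 7 7

Derivation:
Step 1: flows [0->3,4->0,1->2,2->3] -> levels [7 8 1 2 10]
Step 2: flows [0->3,4->0,1->2,3->2] -> levels [7 7 3 2 9]
Step 3: flows [0->3,4->0,1->2,2->3] -> levels [7 6 3 4 8]
Step 4: flows [0->3,4->0,1->2,3->2] -> levels [7 5 5 4 7]
Step 5: flows [0->3,0=4,1=2,2->3] -> levels [6 5 4 6 7]
Step 6: flows [0=3,4->0,1->2,3->2] -> levels [7 4 6 5 6]
Step 7: flows [0->3,0->4,2->1,2->3] -> levels [5 5 4 7 7]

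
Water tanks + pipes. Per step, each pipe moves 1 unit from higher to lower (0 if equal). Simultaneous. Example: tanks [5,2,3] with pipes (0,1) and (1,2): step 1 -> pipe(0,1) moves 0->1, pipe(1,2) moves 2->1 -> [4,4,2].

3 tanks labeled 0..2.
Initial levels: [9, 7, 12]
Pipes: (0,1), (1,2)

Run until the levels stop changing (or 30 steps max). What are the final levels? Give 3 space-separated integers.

Answer: 10 8 10

Derivation:
Step 1: flows [0->1,2->1] -> levels [8 9 11]
Step 2: flows [1->0,2->1] -> levels [9 9 10]
Step 3: flows [0=1,2->1] -> levels [9 10 9]
Step 4: flows [1->0,1->2] -> levels [10 8 10]
Step 5: flows [0->1,2->1] -> levels [9 10 9]
  -> period-2 cycle: step 5 state = step 3 state; never stabilizes
  -> state at step 30: (30-3) mod 2 = 1, same as step 4 -> [10 8 10]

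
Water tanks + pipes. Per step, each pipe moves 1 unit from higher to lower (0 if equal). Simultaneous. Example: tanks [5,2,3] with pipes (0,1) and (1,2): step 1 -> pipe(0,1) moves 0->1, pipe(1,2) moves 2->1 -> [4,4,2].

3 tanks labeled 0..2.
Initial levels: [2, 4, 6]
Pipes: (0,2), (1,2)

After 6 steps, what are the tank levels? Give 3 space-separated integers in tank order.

Step 1: flows [2->0,2->1] -> levels [3 5 4]
Step 2: flows [2->0,1->2] -> levels [4 4 4]
Step 3: flows [0=2,1=2] -> levels [4 4 4]
  -> stable; steps 4..6 unchanged -> [4 4 4]

Answer: 4 4 4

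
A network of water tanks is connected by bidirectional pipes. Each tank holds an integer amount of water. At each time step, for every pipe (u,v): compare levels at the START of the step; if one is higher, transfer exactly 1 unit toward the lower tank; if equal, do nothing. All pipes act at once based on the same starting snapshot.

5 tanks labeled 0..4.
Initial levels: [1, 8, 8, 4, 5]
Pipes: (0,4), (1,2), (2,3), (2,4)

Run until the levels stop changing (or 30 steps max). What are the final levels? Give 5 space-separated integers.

Answer: 4 7 4 6 5

Derivation:
Step 1: flows [4->0,1=2,2->3,2->4] -> levels [2 8 6 5 5]
Step 2: flows [4->0,1->2,2->3,2->4] -> levels [3 7 5 6 5]
Step 3: flows [4->0,1->2,3->2,2=4] -> levels [4 6 7 5 4]
Step 4: flows [0=4,2->1,2->3,2->4] -> levels [4 7 4 6 5]
Step 5: flows [4->0,1->2,3->2,4->2] -> levels [5 6 7 5 3]
Step 6: flows [0->4,2->1,2->3,2->4] -> levels [4 7 4 6 5]
  -> period-2 cycle: step 6 state = step 4 state; never stabilizes
  -> state at step 30: (30-4) mod 2 = 0, same as step 4 -> [4 7 4 6 5]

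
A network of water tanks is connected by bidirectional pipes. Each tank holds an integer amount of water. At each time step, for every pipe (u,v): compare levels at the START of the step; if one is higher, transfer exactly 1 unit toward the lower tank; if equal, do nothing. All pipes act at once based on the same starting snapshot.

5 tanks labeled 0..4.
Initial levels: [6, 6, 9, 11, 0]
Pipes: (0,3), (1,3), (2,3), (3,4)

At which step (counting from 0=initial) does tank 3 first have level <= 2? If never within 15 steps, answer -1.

Step 1: flows [3->0,3->1,3->2,3->4] -> levels [7 7 10 7 1]
Step 2: flows [0=3,1=3,2->3,3->4] -> levels [7 7 9 7 2]
Step 3: flows [0=3,1=3,2->3,3->4] -> levels [7 7 8 7 3]
Step 4: flows [0=3,1=3,2->3,3->4] -> levels [7 7 7 7 4]
Step 5: flows [0=3,1=3,2=3,3->4] -> levels [7 7 7 6 5]
Step 6: flows [0->3,1->3,2->3,3->4] -> levels [6 6 6 8 6]
Step 7: flows [3->0,3->1,3->2,3->4] -> levels [7 7 7 4 7]
Step 8: flows [0->3,1->3,2->3,4->3] -> levels [6 6 6 8 6]
  -> period-2 cycle (repeats step 6); tank 3 never drops to <=2
Tank 3 never reaches <=2 within 15 steps

Answer: -1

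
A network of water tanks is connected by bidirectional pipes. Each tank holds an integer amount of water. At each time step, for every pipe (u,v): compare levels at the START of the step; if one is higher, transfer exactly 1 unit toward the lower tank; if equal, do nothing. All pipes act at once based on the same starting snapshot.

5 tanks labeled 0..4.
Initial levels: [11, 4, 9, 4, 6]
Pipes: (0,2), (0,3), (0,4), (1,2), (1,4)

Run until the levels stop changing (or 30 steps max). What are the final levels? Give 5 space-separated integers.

Answer: 9 7 6 6 6

Derivation:
Step 1: flows [0->2,0->3,0->4,2->1,4->1] -> levels [8 6 9 5 6]
Step 2: flows [2->0,0->3,0->4,2->1,1=4] -> levels [7 7 7 6 7]
Step 3: flows [0=2,0->3,0=4,1=2,1=4] -> levels [6 7 7 7 7]
Step 4: flows [2->0,3->0,4->0,1=2,1=4] -> levels [9 7 6 6 6]
Step 5: flows [0->2,0->3,0->4,1->2,1->4] -> levels [6 5 8 7 8]
Step 6: flows [2->0,3->0,4->0,2->1,4->1] -> levels [9 7 6 6 6]
  -> period-2 cycle: step 6 state = step 4 state; never stabilizes
  -> state at step 30: (30-4) mod 2 = 0, same as step 4 -> [9 7 6 6 6]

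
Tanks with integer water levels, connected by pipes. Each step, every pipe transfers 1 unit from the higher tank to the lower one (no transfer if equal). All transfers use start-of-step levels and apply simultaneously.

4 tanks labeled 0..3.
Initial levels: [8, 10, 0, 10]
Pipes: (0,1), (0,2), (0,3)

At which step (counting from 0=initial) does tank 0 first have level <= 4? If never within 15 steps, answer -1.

Step 1: flows [1->0,0->2,3->0] -> levels [9 9 1 9]
Step 2: flows [0=1,0->2,0=3] -> levels [8 9 2 9]
Step 3: flows [1->0,0->2,3->0] -> levels [9 8 3 8]
Step 4: flows [0->1,0->2,0->3] -> levels [6 9 4 9]
Step 5: flows [1->0,0->2,3->0] -> levels [7 8 5 8]
Step 6: flows [1->0,0->2,3->0] -> levels [8 7 6 7]
Step 7: flows [0->1,0->2,0->3] -> levels [5 8 7 8]
Step 8: flows [1->0,2->0,3->0] -> levels [8 7 6 7]
  -> period-2 cycle (repeats step 6); tank 0 never drops to <=4
Tank 0 never reaches <=4 within 15 steps

Answer: -1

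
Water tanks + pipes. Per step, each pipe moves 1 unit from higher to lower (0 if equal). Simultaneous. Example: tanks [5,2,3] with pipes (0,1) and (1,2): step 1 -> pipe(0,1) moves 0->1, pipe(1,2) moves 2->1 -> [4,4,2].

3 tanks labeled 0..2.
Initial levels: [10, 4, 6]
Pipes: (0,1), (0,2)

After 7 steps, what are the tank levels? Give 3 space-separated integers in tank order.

Step 1: flows [0->1,0->2] -> levels [8 5 7]
Step 2: flows [0->1,0->2] -> levels [6 6 8]
Step 3: flows [0=1,2->0] -> levels [7 6 7]
Step 4: flows [0->1,0=2] -> levels [6 7 7]
Step 5: flows [1->0,2->0] -> levels [8 6 6]
Step 6: flows [0->1,0->2] -> levels [6 7 7]
  -> period-2 cycle: step 6 state = step 4 state
  -> state at step 7: (7-4) mod 2 = 1, same as step 5 -> [8 6 6]

Answer: 8 6 6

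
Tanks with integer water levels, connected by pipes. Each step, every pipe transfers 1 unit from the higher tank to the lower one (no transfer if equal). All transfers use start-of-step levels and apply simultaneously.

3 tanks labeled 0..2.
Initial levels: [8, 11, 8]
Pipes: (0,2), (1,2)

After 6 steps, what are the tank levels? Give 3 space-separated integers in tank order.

Answer: 9 9 9

Derivation:
Step 1: flows [0=2,1->2] -> levels [8 10 9]
Step 2: flows [2->0,1->2] -> levels [9 9 9]
Step 3: flows [0=2,1=2] -> levels [9 9 9]
  -> stable; steps 4..6 unchanged -> [9 9 9]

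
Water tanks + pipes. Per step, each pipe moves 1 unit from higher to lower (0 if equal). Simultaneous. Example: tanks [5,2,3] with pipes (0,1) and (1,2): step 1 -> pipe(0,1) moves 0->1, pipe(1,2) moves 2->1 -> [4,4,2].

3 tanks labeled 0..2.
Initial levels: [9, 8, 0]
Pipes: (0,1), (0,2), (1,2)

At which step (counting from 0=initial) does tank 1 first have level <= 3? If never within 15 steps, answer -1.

Step 1: flows [0->1,0->2,1->2] -> levels [7 8 2]
Step 2: flows [1->0,0->2,1->2] -> levels [7 6 4]
Step 3: flows [0->1,0->2,1->2] -> levels [5 6 6]
Step 4: flows [1->0,2->0,1=2] -> levels [7 5 5]
Step 5: flows [0->1,0->2,1=2] -> levels [5 6 6]
  -> period-2 cycle (repeats step 3); tank 1 never drops to <=3
Tank 1 never reaches <=3 within 15 steps

Answer: -1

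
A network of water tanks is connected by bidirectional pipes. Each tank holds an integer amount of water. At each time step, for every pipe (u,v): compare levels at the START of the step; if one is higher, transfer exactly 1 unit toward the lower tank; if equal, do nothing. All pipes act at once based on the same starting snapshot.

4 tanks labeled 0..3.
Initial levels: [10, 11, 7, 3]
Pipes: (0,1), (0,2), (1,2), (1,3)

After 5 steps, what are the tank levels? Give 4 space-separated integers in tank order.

Step 1: flows [1->0,0->2,1->2,1->3] -> levels [10 8 9 4]
Step 2: flows [0->1,0->2,2->1,1->3] -> levels [8 9 9 5]
Step 3: flows [1->0,2->0,1=2,1->3] -> levels [10 7 8 6]
Step 4: flows [0->1,0->2,2->1,1->3] -> levels [8 8 8 7]
Step 5: flows [0=1,0=2,1=2,1->3] -> levels [8 7 8 8]

Answer: 8 7 8 8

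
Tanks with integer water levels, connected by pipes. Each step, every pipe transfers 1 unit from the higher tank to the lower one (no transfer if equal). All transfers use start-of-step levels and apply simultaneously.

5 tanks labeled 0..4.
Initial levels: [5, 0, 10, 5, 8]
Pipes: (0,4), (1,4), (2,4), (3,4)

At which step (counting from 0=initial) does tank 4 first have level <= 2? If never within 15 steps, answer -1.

Answer: -1

Derivation:
Step 1: flows [4->0,4->1,2->4,4->3] -> levels [6 1 9 6 6]
Step 2: flows [0=4,4->1,2->4,3=4] -> levels [6 2 8 6 6]
Step 3: flows [0=4,4->1,2->4,3=4] -> levels [6 3 7 6 6]
Step 4: flows [0=4,4->1,2->4,3=4] -> levels [6 4 6 6 6]
Step 5: flows [0=4,4->1,2=4,3=4] -> levels [6 5 6 6 5]
Step 6: flows [0->4,1=4,2->4,3->4] -> levels [5 5 5 5 8]
Step 7: flows [4->0,4->1,4->2,4->3] -> levels [6 6 6 6 4]
Step 8: flows [0->4,1->4,2->4,3->4] -> levels [5 5 5 5 8]
  -> period-2 cycle (repeats step 6); tank 4 never drops to <=2
Tank 4 never reaches <=2 within 15 steps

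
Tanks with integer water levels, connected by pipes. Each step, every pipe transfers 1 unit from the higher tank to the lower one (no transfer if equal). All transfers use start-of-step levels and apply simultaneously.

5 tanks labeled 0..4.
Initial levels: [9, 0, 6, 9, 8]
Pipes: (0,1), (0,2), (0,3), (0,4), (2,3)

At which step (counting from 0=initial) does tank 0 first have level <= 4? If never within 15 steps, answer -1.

Answer: 7

Derivation:
Step 1: flows [0->1,0->2,0=3,0->4,3->2] -> levels [6 1 8 8 9]
Step 2: flows [0->1,2->0,3->0,4->0,2=3] -> levels [8 2 7 7 8]
Step 3: flows [0->1,0->2,0->3,0=4,2=3] -> levels [5 3 8 8 8]
Step 4: flows [0->1,2->0,3->0,4->0,2=3] -> levels [7 4 7 7 7]
Step 5: flows [0->1,0=2,0=3,0=4,2=3] -> levels [6 5 7 7 7]
Step 6: flows [0->1,2->0,3->0,4->0,2=3] -> levels [8 6 6 6 6]
Step 7: flows [0->1,0->2,0->3,0->4,2=3] -> levels [4 7 7 7 7]
Tank 0 first reaches <=4 at step 7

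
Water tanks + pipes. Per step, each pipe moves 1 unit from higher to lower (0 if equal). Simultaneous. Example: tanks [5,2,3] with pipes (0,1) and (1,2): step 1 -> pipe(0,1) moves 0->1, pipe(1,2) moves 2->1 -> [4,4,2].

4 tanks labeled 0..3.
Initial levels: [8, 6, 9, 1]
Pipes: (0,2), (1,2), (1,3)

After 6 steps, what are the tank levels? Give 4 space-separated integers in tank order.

Answer: 7 7 5 5

Derivation:
Step 1: flows [2->0,2->1,1->3] -> levels [9 6 7 2]
Step 2: flows [0->2,2->1,1->3] -> levels [8 6 7 3]
Step 3: flows [0->2,2->1,1->3] -> levels [7 6 7 4]
Step 4: flows [0=2,2->1,1->3] -> levels [7 6 6 5]
Step 5: flows [0->2,1=2,1->3] -> levels [6 5 7 6]
Step 6: flows [2->0,2->1,3->1] -> levels [7 7 5 5]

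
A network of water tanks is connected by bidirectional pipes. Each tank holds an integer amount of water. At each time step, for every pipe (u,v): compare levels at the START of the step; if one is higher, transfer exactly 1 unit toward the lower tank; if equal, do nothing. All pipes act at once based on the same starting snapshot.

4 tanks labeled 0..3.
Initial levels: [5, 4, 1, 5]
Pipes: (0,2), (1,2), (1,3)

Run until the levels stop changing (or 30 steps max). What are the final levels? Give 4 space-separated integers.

Answer: 3 3 5 4

Derivation:
Step 1: flows [0->2,1->2,3->1] -> levels [4 4 3 4]
Step 2: flows [0->2,1->2,1=3] -> levels [3 3 5 4]
Step 3: flows [2->0,2->1,3->1] -> levels [4 5 3 3]
Step 4: flows [0->2,1->2,1->3] -> levels [3 3 5 4]
  -> period-2 cycle: step 4 state = step 2 state; never stabilizes
  -> state at step 30: (30-2) mod 2 = 0, same as step 2 -> [3 3 5 4]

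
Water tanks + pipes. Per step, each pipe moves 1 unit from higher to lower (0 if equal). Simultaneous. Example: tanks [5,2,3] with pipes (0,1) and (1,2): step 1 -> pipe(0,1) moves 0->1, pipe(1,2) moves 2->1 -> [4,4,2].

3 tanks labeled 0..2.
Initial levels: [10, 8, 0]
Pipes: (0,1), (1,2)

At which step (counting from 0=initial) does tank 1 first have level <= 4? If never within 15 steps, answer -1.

Step 1: flows [0->1,1->2] -> levels [9 8 1]
Step 2: flows [0->1,1->2] -> levels [8 8 2]
Step 3: flows [0=1,1->2] -> levels [8 7 3]
Step 4: flows [0->1,1->2] -> levels [7 7 4]
Step 5: flows [0=1,1->2] -> levels [7 6 5]
Step 6: flows [0->1,1->2] -> levels [6 6 6]
Step 7: flows [0=1,1=2] -> levels [6 6 6]
  -> stable; tank 1 stays at 6 > 4
Tank 1 never reaches <=4 within 15 steps

Answer: -1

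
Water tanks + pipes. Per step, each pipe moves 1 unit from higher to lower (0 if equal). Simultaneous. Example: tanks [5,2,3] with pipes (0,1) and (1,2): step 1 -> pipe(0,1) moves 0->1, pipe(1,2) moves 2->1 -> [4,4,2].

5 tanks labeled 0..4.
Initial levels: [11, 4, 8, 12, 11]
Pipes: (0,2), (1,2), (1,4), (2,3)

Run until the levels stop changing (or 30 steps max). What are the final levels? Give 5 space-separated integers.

Answer: 9 8 11 9 9

Derivation:
Step 1: flows [0->2,2->1,4->1,3->2] -> levels [10 6 9 11 10]
Step 2: flows [0->2,2->1,4->1,3->2] -> levels [9 8 10 10 9]
Step 3: flows [2->0,2->1,4->1,2=3] -> levels [10 10 8 10 8]
Step 4: flows [0->2,1->2,1->4,3->2] -> levels [9 8 11 9 9]
Step 5: flows [2->0,2->1,4->1,2->3] -> levels [10 10 8 10 8]
  -> period-2 cycle: step 5 state = step 3 state; never stabilizes
  -> state at step 30: (30-3) mod 2 = 1, same as step 4 -> [9 8 11 9 9]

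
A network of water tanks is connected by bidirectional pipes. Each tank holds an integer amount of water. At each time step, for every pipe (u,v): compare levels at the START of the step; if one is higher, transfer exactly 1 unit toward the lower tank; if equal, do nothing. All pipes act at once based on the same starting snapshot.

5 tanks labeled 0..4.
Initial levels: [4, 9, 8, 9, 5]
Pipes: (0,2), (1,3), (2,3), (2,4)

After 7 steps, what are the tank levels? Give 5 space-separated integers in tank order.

Step 1: flows [2->0,1=3,3->2,2->4] -> levels [5 9 7 8 6]
Step 2: flows [2->0,1->3,3->2,2->4] -> levels [6 8 6 8 7]
Step 3: flows [0=2,1=3,3->2,4->2] -> levels [6 8 8 7 6]
Step 4: flows [2->0,1->3,2->3,2->4] -> levels [7 7 5 9 7]
Step 5: flows [0->2,3->1,3->2,4->2] -> levels [6 8 8 7 6]
  -> period-2 cycle: step 5 state = step 3 state
  -> state at step 7: (7-3) mod 2 = 0, same as step 3 -> [6 8 8 7 6]

Answer: 6 8 8 7 6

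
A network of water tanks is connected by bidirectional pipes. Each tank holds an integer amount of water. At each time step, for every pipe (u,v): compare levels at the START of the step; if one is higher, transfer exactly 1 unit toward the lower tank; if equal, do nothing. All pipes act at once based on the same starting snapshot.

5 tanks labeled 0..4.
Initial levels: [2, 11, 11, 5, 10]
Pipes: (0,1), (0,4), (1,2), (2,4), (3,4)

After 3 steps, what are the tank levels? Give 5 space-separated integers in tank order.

Step 1: flows [1->0,4->0,1=2,2->4,4->3] -> levels [4 10 10 6 9]
Step 2: flows [1->0,4->0,1=2,2->4,4->3] -> levels [6 9 9 7 8]
Step 3: flows [1->0,4->0,1=2,2->4,4->3] -> levels [8 8 8 8 7]

Answer: 8 8 8 8 7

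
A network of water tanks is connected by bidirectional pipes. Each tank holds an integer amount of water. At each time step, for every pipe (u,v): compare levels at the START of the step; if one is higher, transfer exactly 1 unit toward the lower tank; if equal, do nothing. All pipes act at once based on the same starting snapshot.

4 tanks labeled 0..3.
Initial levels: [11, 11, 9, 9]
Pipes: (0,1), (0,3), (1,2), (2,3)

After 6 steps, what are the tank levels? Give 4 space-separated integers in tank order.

Answer: 10 10 10 10

Derivation:
Step 1: flows [0=1,0->3,1->2,2=3] -> levels [10 10 10 10]
Step 2: flows [0=1,0=3,1=2,2=3] -> levels [10 10 10 10]
  -> stable; steps 3..6 unchanged -> [10 10 10 10]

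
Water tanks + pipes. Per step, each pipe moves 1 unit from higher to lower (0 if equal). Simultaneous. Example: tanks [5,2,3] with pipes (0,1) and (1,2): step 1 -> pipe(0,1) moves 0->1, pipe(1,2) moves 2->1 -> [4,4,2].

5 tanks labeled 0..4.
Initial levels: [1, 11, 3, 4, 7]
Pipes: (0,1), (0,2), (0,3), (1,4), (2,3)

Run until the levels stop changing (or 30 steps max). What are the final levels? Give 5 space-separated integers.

Answer: 4 7 5 5 5

Derivation:
Step 1: flows [1->0,2->0,3->0,1->4,3->2] -> levels [4 9 3 2 8]
Step 2: flows [1->0,0->2,0->3,1->4,2->3] -> levels [3 7 3 4 9]
Step 3: flows [1->0,0=2,3->0,4->1,3->2] -> levels [5 7 4 2 8]
Step 4: flows [1->0,0->2,0->3,4->1,2->3] -> levels [4 7 4 4 7]
Step 5: flows [1->0,0=2,0=3,1=4,2=3] -> levels [5 6 4 4 7]
Step 6: flows [1->0,0->2,0->3,4->1,2=3] -> levels [4 6 5 5 6]
Step 7: flows [1->0,2->0,3->0,1=4,2=3] -> levels [7 5 4 4 6]
Step 8: flows [0->1,0->2,0->3,4->1,2=3] -> levels [4 7 5 5 5]
Step 9: flows [1->0,2->0,3->0,1->4,2=3] -> levels [7 5 4 4 6]
  -> period-2 cycle: step 9 state = step 7 state; never stabilizes
  -> state at step 30: (30-7) mod 2 = 1, same as step 8 -> [4 7 5 5 5]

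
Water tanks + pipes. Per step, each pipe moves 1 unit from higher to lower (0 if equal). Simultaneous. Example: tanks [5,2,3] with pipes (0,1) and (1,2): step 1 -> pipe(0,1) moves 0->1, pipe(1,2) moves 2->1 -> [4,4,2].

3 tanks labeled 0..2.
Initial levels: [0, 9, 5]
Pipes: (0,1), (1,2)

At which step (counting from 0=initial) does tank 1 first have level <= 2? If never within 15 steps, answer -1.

Step 1: flows [1->0,1->2] -> levels [1 7 6]
Step 2: flows [1->0,1->2] -> levels [2 5 7]
Step 3: flows [1->0,2->1] -> levels [3 5 6]
Step 4: flows [1->0,2->1] -> levels [4 5 5]
Step 5: flows [1->0,1=2] -> levels [5 4 5]
Step 6: flows [0->1,2->1] -> levels [4 6 4]
Step 7: flows [1->0,1->2] -> levels [5 4 5]
  -> period-2 cycle (repeats step 5); tank 1 never drops to <=2
Tank 1 never reaches <=2 within 15 steps

Answer: -1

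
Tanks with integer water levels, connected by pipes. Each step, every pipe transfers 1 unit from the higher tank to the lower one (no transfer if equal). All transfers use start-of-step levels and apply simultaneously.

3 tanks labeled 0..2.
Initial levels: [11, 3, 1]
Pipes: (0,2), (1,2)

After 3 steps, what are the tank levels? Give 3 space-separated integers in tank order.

Step 1: flows [0->2,1->2] -> levels [10 2 3]
Step 2: flows [0->2,2->1] -> levels [9 3 3]
Step 3: flows [0->2,1=2] -> levels [8 3 4]

Answer: 8 3 4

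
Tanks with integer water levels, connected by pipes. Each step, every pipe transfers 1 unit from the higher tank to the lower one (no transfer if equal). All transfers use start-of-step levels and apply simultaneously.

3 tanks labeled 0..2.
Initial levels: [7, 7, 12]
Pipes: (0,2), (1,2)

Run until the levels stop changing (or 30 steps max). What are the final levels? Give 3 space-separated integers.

Answer: 9 9 8

Derivation:
Step 1: flows [2->0,2->1] -> levels [8 8 10]
Step 2: flows [2->0,2->1] -> levels [9 9 8]
Step 3: flows [0->2,1->2] -> levels [8 8 10]
  -> period-2 cycle: step 3 state = step 1 state; never stabilizes
  -> state at step 30: (30-1) mod 2 = 1, same as step 2 -> [9 9 8]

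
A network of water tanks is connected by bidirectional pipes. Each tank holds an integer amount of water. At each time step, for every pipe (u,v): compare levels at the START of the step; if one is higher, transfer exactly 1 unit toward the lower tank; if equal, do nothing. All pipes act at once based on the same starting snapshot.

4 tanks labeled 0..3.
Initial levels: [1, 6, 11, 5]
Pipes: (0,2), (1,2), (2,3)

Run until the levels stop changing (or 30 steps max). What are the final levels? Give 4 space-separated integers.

Step 1: flows [2->0,2->1,2->3] -> levels [2 7 8 6]
Step 2: flows [2->0,2->1,2->3] -> levels [3 8 5 7]
Step 3: flows [2->0,1->2,3->2] -> levels [4 7 6 6]
Step 4: flows [2->0,1->2,2=3] -> levels [5 6 6 6]
Step 5: flows [2->0,1=2,2=3] -> levels [6 6 5 6]
Step 6: flows [0->2,1->2,3->2] -> levels [5 5 8 5]
Step 7: flows [2->0,2->1,2->3] -> levels [6 6 5 6]
  -> period-2 cycle: step 7 state = step 5 state; never stabilizes
  -> state at step 30: (30-5) mod 2 = 1, same as step 6 -> [5 5 8 5]

Answer: 5 5 8 5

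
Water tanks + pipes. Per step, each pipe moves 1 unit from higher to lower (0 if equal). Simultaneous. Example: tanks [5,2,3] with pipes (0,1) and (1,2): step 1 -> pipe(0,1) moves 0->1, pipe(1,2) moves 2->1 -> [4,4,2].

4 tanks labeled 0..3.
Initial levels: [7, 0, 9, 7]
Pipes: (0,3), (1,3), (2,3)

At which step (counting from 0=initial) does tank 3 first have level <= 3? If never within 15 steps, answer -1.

Answer: -1

Derivation:
Step 1: flows [0=3,3->1,2->3] -> levels [7 1 8 7]
Step 2: flows [0=3,3->1,2->3] -> levels [7 2 7 7]
Step 3: flows [0=3,3->1,2=3] -> levels [7 3 7 6]
Step 4: flows [0->3,3->1,2->3] -> levels [6 4 6 7]
Step 5: flows [3->0,3->1,3->2] -> levels [7 5 7 4]
Step 6: flows [0->3,1->3,2->3] -> levels [6 4 6 7]
  -> period-2 cycle (repeats step 4); tank 3 never drops to <=3
Tank 3 never reaches <=3 within 15 steps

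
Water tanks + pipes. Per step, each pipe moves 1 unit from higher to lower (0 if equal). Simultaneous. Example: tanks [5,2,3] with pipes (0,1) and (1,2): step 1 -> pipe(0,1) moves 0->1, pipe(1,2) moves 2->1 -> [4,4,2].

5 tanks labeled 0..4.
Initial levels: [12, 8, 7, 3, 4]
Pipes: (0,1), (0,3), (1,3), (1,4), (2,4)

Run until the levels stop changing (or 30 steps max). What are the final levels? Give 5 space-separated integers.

Answer: 8 6 6 7 7

Derivation:
Step 1: flows [0->1,0->3,1->3,1->4,2->4] -> levels [10 7 6 5 6]
Step 2: flows [0->1,0->3,1->3,1->4,2=4] -> levels [8 6 6 7 7]
Step 3: flows [0->1,0->3,3->1,4->1,4->2] -> levels [6 9 7 7 5]
Step 4: flows [1->0,3->0,1->3,1->4,2->4] -> levels [8 6 6 7 7]
  -> period-2 cycle: step 4 state = step 2 state; never stabilizes
  -> state at step 30: (30-2) mod 2 = 0, same as step 2 -> [8 6 6 7 7]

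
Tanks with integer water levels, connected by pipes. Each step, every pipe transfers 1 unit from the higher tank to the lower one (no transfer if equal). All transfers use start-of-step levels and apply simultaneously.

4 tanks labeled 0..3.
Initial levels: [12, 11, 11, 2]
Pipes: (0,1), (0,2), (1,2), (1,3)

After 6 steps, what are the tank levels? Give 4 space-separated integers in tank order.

Answer: 10 9 9 8

Derivation:
Step 1: flows [0->1,0->2,1=2,1->3] -> levels [10 11 12 3]
Step 2: flows [1->0,2->0,2->1,1->3] -> levels [12 10 10 4]
Step 3: flows [0->1,0->2,1=2,1->3] -> levels [10 10 11 5]
Step 4: flows [0=1,2->0,2->1,1->3] -> levels [11 10 9 6]
Step 5: flows [0->1,0->2,1->2,1->3] -> levels [9 9 11 7]
Step 6: flows [0=1,2->0,2->1,1->3] -> levels [10 9 9 8]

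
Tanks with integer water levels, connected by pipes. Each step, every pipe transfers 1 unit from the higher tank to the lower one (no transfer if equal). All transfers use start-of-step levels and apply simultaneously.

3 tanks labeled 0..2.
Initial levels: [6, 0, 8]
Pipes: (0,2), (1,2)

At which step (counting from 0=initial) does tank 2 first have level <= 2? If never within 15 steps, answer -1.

Answer: -1

Derivation:
Step 1: flows [2->0,2->1] -> levels [7 1 6]
Step 2: flows [0->2,2->1] -> levels [6 2 6]
Step 3: flows [0=2,2->1] -> levels [6 3 5]
Step 4: flows [0->2,2->1] -> levels [5 4 5]
Step 5: flows [0=2,2->1] -> levels [5 5 4]
Step 6: flows [0->2,1->2] -> levels [4 4 6]
Step 7: flows [2->0,2->1] -> levels [5 5 4]
  -> period-2 cycle (repeats step 5); tank 2 never drops to <=2
Tank 2 never reaches <=2 within 15 steps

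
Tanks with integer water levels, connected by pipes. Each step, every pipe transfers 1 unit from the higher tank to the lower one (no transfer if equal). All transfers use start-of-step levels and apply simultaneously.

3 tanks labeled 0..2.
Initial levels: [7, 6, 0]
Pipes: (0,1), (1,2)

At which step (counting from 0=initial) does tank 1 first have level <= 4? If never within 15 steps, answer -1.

Answer: 4

Derivation:
Step 1: flows [0->1,1->2] -> levels [6 6 1]
Step 2: flows [0=1,1->2] -> levels [6 5 2]
Step 3: flows [0->1,1->2] -> levels [5 5 3]
Step 4: flows [0=1,1->2] -> levels [5 4 4]
Tank 1 first reaches <=4 at step 4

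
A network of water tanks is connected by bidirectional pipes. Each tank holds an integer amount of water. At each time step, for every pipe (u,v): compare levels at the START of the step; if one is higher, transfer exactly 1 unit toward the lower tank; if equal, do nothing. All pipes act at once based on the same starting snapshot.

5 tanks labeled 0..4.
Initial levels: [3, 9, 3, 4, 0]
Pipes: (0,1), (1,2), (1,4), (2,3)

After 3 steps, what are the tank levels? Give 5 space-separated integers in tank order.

Answer: 4 4 3 5 3

Derivation:
Step 1: flows [1->0,1->2,1->4,3->2] -> levels [4 6 5 3 1]
Step 2: flows [1->0,1->2,1->4,2->3] -> levels [5 3 5 4 2]
Step 3: flows [0->1,2->1,1->4,2->3] -> levels [4 4 3 5 3]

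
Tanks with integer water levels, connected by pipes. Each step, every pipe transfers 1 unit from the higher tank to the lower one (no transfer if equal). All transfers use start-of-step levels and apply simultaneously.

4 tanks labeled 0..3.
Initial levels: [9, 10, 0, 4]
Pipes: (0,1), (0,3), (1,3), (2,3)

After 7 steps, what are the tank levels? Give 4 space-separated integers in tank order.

Step 1: flows [1->0,0->3,1->3,3->2] -> levels [9 8 1 5]
Step 2: flows [0->1,0->3,1->3,3->2] -> levels [7 8 2 6]
Step 3: flows [1->0,0->3,1->3,3->2] -> levels [7 6 3 7]
Step 4: flows [0->1,0=3,3->1,3->2] -> levels [6 8 4 5]
Step 5: flows [1->0,0->3,1->3,3->2] -> levels [6 6 5 6]
Step 6: flows [0=1,0=3,1=3,3->2] -> levels [6 6 6 5]
Step 7: flows [0=1,0->3,1->3,2->3] -> levels [5 5 5 8]

Answer: 5 5 5 8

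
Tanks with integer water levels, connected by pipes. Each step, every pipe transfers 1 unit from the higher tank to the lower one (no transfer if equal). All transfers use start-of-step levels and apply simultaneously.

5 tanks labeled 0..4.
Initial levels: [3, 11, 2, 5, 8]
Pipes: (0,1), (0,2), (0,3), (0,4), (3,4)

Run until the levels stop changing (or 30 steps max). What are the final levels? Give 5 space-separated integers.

Step 1: flows [1->0,0->2,3->0,4->0,4->3] -> levels [5 10 3 5 6]
Step 2: flows [1->0,0->2,0=3,4->0,4->3] -> levels [6 9 4 6 4]
Step 3: flows [1->0,0->2,0=3,0->4,3->4] -> levels [5 8 5 5 6]
Step 4: flows [1->0,0=2,0=3,4->0,4->3] -> levels [7 7 5 6 4]
Step 5: flows [0=1,0->2,0->3,0->4,3->4] -> levels [4 7 6 6 6]
Step 6: flows [1->0,2->0,3->0,4->0,3=4] -> levels [8 6 5 5 5]
Step 7: flows [0->1,0->2,0->3,0->4,3=4] -> levels [4 7 6 6 6]
  -> period-2 cycle: step 7 state = step 5 state; never stabilizes
  -> state at step 30: (30-5) mod 2 = 1, same as step 6 -> [8 6 5 5 5]

Answer: 8 6 5 5 5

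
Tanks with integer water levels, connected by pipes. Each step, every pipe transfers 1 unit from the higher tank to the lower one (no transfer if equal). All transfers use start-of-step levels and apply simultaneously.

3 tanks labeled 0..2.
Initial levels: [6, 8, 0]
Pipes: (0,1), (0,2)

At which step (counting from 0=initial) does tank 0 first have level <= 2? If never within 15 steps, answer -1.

Answer: -1

Derivation:
Step 1: flows [1->0,0->2] -> levels [6 7 1]
Step 2: flows [1->0,0->2] -> levels [6 6 2]
Step 3: flows [0=1,0->2] -> levels [5 6 3]
Step 4: flows [1->0,0->2] -> levels [5 5 4]
Step 5: flows [0=1,0->2] -> levels [4 5 5]
Step 6: flows [1->0,2->0] -> levels [6 4 4]
Step 7: flows [0->1,0->2] -> levels [4 5 5]
  -> period-2 cycle (repeats step 5); tank 0 never drops to <=2
Tank 0 never reaches <=2 within 15 steps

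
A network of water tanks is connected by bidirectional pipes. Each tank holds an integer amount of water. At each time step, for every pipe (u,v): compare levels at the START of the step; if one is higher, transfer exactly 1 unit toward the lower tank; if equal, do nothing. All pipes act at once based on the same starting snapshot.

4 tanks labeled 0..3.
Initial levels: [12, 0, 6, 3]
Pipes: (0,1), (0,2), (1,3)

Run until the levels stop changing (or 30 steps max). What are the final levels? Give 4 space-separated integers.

Step 1: flows [0->1,0->2,3->1] -> levels [10 2 7 2]
Step 2: flows [0->1,0->2,1=3] -> levels [8 3 8 2]
Step 3: flows [0->1,0=2,1->3] -> levels [7 3 8 3]
Step 4: flows [0->1,2->0,1=3] -> levels [7 4 7 3]
Step 5: flows [0->1,0=2,1->3] -> levels [6 4 7 4]
Step 6: flows [0->1,2->0,1=3] -> levels [6 5 6 4]
Step 7: flows [0->1,0=2,1->3] -> levels [5 5 6 5]
Step 8: flows [0=1,2->0,1=3] -> levels [6 5 5 5]
Step 9: flows [0->1,0->2,1=3] -> levels [4 6 6 5]
Step 10: flows [1->0,2->0,1->3] -> levels [6 4 5 6]
Step 11: flows [0->1,0->2,3->1] -> levels [4 6 6 5]
  -> period-2 cycle: step 11 state = step 9 state; never stabilizes
  -> state at step 30: (30-9) mod 2 = 1, same as step 10 -> [6 4 5 6]

Answer: 6 4 5 6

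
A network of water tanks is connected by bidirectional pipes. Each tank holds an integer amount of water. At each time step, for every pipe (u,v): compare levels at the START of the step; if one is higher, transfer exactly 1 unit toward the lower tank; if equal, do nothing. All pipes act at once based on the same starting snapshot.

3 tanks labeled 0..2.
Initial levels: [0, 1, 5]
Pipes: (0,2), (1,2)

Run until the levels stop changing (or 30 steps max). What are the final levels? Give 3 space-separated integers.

Answer: 2 3 1

Derivation:
Step 1: flows [2->0,2->1] -> levels [1 2 3]
Step 2: flows [2->0,2->1] -> levels [2 3 1]
Step 3: flows [0->2,1->2] -> levels [1 2 3]
  -> period-2 cycle: step 3 state = step 1 state; never stabilizes
  -> state at step 30: (30-1) mod 2 = 1, same as step 2 -> [2 3 1]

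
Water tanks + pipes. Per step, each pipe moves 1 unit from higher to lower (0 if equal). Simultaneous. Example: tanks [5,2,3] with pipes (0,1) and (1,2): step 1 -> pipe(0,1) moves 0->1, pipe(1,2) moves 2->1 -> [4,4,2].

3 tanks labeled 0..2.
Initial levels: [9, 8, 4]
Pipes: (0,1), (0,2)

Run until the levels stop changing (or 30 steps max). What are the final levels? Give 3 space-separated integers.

Step 1: flows [0->1,0->2] -> levels [7 9 5]
Step 2: flows [1->0,0->2] -> levels [7 8 6]
Step 3: flows [1->0,0->2] -> levels [7 7 7]
Step 4: flows [0=1,0=2] -> levels [7 7 7]
  -> stable (no change)

Answer: 7 7 7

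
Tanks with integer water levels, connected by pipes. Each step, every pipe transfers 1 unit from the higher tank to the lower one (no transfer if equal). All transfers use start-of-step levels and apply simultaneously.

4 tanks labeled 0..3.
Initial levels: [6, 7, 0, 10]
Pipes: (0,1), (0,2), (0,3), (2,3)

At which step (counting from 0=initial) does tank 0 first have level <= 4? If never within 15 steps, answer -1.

Answer: 6

Derivation:
Step 1: flows [1->0,0->2,3->0,3->2] -> levels [7 6 2 8]
Step 2: flows [0->1,0->2,3->0,3->2] -> levels [6 7 4 6]
Step 3: flows [1->0,0->2,0=3,3->2] -> levels [6 6 6 5]
Step 4: flows [0=1,0=2,0->3,2->3] -> levels [5 6 5 7]
Step 5: flows [1->0,0=2,3->0,3->2] -> levels [7 5 6 5]
Step 6: flows [0->1,0->2,0->3,2->3] -> levels [4 6 6 7]
Tank 0 first reaches <=4 at step 6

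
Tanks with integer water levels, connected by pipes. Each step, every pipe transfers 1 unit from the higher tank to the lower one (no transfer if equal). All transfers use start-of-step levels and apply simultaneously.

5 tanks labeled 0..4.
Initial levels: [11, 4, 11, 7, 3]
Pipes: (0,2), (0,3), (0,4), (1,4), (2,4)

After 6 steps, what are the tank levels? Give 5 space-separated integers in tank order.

Answer: 6 7 9 8 6

Derivation:
Step 1: flows [0=2,0->3,0->4,1->4,2->4] -> levels [9 3 10 8 6]
Step 2: flows [2->0,0->3,0->4,4->1,2->4] -> levels [8 4 8 9 7]
Step 3: flows [0=2,3->0,0->4,4->1,2->4] -> levels [8 5 7 8 8]
Step 4: flows [0->2,0=3,0=4,4->1,4->2] -> levels [7 6 9 8 6]
Step 5: flows [2->0,3->0,0->4,1=4,2->4] -> levels [8 6 7 7 8]
Step 6: flows [0->2,0->3,0=4,4->1,4->2] -> levels [6 7 9 8 6]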